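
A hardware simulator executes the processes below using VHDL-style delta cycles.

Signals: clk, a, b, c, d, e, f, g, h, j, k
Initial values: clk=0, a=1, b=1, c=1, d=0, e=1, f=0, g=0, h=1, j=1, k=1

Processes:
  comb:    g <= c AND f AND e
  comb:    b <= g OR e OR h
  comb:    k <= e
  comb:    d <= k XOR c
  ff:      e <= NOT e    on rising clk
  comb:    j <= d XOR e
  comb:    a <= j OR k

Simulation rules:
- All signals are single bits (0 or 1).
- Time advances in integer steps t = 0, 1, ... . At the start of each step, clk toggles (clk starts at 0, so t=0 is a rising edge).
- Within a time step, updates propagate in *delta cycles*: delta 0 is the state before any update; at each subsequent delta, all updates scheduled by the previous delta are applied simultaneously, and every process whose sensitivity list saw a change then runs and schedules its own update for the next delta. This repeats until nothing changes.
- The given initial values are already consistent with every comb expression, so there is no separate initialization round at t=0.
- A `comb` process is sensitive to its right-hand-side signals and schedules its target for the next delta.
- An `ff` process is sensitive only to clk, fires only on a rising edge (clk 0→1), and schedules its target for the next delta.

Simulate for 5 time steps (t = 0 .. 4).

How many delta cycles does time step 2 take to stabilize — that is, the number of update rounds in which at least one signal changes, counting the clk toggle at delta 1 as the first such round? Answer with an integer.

[bits: b,clk,e,k,j,g,c,a,h,d,f]
t=0: Δ0=10111011100 Δ1=11111011100 Δ2=11011011100 Δ3=11000011100 Δ4=11000010110 Δ5=11001010110 Δ6=11001011110 | 6Δ
t=1: Δ0=11001011110 Δ1=10001011110 | 1Δ
t=2: Δ0=10001011110 Δ1=11001011110 Δ2=11101011110 Δ3=11110011110 Δ4=11110011100 Δ5=11111011100 | 5Δ
t=3: Δ0=11111011100 Δ1=10111011100 | 1Δ
t=4: Δ0=10111011100 Δ1=11111011100 Δ2=11011011100 Δ3=11000011100 Δ4=11000010110 Δ5=11001010110 Δ6=11001011110 | 6Δ

5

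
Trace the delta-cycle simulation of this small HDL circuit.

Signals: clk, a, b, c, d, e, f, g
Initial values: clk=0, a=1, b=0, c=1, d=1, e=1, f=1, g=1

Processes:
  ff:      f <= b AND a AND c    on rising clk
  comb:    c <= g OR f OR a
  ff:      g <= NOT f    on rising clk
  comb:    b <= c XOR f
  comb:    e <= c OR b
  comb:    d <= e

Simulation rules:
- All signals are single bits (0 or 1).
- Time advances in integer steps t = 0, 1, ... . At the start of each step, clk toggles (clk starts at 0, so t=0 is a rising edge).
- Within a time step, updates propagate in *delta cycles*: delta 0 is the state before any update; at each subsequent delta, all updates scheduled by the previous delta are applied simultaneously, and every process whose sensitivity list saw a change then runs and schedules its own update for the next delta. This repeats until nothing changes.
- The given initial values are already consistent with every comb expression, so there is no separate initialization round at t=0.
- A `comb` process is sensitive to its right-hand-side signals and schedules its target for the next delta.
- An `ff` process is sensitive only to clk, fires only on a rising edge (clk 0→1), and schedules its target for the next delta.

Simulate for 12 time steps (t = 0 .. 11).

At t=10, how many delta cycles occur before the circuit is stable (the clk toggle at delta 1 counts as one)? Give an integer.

[bits: b,clk,c,a,d,g,e,f]
t=0: Δ0=00111111 Δ1=01111111 Δ2=01111010 Δ3=11111010 | 3Δ
t=1: Δ0=11111010 Δ1=10111010 | 1Δ
t=2: Δ0=10111010 Δ1=11111010 Δ2=11111111 Δ3=01111111 | 3Δ
t=3: Δ0=01111111 Δ1=00111111 | 1Δ
t=4: Δ0=00111111 Δ1=01111111 Δ2=01111010 Δ3=11111010 | 3Δ
t=5: Δ0=11111010 Δ1=10111010 | 1Δ
t=6: Δ0=10111010 Δ1=11111010 Δ2=11111111 Δ3=01111111 | 3Δ
t=7: Δ0=01111111 Δ1=00111111 | 1Δ
t=8: Δ0=00111111 Δ1=01111111 Δ2=01111010 Δ3=11111010 | 3Δ
t=9: Δ0=11111010 Δ1=10111010 | 1Δ
t=10: Δ0=10111010 Δ1=11111010 Δ2=11111111 Δ3=01111111 | 3Δ
t=11: Δ0=01111111 Δ1=00111111 | 1Δ

3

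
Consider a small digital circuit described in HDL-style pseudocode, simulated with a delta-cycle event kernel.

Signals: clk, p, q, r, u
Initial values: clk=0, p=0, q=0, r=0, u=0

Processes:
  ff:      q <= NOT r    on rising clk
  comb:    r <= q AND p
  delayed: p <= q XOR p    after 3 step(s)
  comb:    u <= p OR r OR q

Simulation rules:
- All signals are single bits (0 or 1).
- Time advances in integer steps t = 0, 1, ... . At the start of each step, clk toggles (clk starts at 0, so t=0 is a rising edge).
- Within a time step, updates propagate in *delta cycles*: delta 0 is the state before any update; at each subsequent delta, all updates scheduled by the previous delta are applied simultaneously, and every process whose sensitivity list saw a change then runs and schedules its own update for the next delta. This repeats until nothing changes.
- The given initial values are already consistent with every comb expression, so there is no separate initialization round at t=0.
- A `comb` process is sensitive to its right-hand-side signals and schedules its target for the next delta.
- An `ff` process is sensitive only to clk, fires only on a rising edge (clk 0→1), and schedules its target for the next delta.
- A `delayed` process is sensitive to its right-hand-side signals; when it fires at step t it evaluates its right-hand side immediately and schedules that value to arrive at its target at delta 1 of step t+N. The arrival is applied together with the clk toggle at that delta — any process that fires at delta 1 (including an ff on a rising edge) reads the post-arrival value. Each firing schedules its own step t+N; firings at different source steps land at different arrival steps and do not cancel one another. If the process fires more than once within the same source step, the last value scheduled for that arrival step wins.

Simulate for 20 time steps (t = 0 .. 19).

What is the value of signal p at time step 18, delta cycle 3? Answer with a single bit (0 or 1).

t=0 Δ0: clk=0 r=0 p=0 u=0 q=0
  Δ1: clk:0→1
  Δ2: q:0→1
  Δ3: u:0→1
  (3Δ to stable)
t=1 Δ0: clk=1 r=0 p=0 u=1 q=1
  Δ1: clk:1→0
  (1Δ to stable)
t=2 Δ0: clk=0 r=0 p=0 u=1 q=1
  Δ1: clk:0→1
  (1Δ to stable)
t=3 Δ0: clk=1 r=0 p=0 u=1 q=1
  Δ1: clk:1→0, p:0→1
  Δ2: r:0→1
  (2Δ to stable)
t=4 Δ0: clk=0 r=1 p=1 u=1 q=1
  Δ1: clk:0→1
  Δ2: q:1→0
  Δ3: r:1→0
  (3Δ to stable)
t=5 Δ0: clk=1 r=0 p=1 u=1 q=0
  Δ1: clk:1→0
  (1Δ to stable)
t=6 Δ0: clk=0 r=0 p=1 u=1 q=0
  Δ1: clk:0→1, p:1→0
  Δ2: u:1→0, q:0→1
  Δ3: u:0→1
  (3Δ to stable)
t=7 Δ0: clk=1 r=0 p=0 u=1 q=1
  Δ1: clk:1→0, p:0→1
  Δ2: r:0→1
  (2Δ to stable)
t=8 Δ0: clk=0 r=1 p=1 u=1 q=1
  Δ1: clk:0→1
  Δ2: q:1→0
  Δ3: r:1→0
  (3Δ to stable)
t=9 Δ0: clk=1 r=0 p=1 u=1 q=0
  Δ1: clk:1→0
  (1Δ to stable)
t=10 Δ0: clk=0 r=0 p=1 u=1 q=0
  Δ1: clk:0→1, p:1→0
  Δ2: u:1→0, q:0→1
  Δ3: u:0→1
  (3Δ to stable)
t=11 Δ0: clk=1 r=0 p=0 u=1 q=1
  Δ1: clk:1→0, p:0→1
  Δ2: r:0→1
  (2Δ to stable)
t=12 Δ0: clk=0 r=1 p=1 u=1 q=1
  Δ1: clk:0→1
  Δ2: q:1→0
  Δ3: r:1→0
  (3Δ to stable)
t=13 Δ0: clk=1 r=0 p=1 u=1 q=0
  Δ1: clk:1→0
  (1Δ to stable)
t=14 Δ0: clk=0 r=0 p=1 u=1 q=0
  Δ1: clk:0→1, p:1→0
  Δ2: u:1→0, q:0→1
  Δ3: u:0→1
  (3Δ to stable)
t=15 Δ0: clk=1 r=0 p=0 u=1 q=1
  Δ1: clk:1→0, p:0→1
  Δ2: r:0→1
  (2Δ to stable)
t=16 Δ0: clk=0 r=1 p=1 u=1 q=1
  Δ1: clk:0→1
  Δ2: q:1→0
  Δ3: r:1→0
  (3Δ to stable)
t=17 Δ0: clk=1 r=0 p=1 u=1 q=0
  Δ1: clk:1→0
  (1Δ to stable)
t=18 Δ0: clk=0 r=0 p=1 u=1 q=0
  Δ1: clk:0→1, p:1→0
  Δ2: u:1→0, q:0→1
  Δ3: u:0→1
  (3Δ to stable)
t=19 Δ0: clk=1 r=0 p=0 u=1 q=1
  Δ1: clk:1→0, p:0→1
  Δ2: r:0→1
  (2Δ to stable)

0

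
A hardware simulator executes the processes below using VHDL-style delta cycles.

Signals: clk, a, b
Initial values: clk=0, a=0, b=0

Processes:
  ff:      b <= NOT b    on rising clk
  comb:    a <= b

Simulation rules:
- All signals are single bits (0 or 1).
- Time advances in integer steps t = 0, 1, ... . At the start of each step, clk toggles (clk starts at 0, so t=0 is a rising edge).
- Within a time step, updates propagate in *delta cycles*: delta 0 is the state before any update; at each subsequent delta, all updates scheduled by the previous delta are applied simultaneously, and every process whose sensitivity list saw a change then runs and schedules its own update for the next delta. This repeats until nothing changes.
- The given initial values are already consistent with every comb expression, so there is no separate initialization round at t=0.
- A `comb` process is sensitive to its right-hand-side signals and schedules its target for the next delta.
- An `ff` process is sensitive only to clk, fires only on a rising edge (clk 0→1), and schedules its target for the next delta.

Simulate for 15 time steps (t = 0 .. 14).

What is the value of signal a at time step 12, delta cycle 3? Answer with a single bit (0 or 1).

1

t0.Δ0 a=0 clk=0 b=0
t0.Δ1 a=0 clk=1 b=0
t0.Δ2 a=0 clk=1 b=1
t0.Δ3 a=1 clk=1 b=1
t1.Δ0 a=1 clk=1 b=1
t1.Δ1 a=1 clk=0 b=1
t2.Δ0 a=1 clk=0 b=1
t2.Δ1 a=1 clk=1 b=1
t2.Δ2 a=1 clk=1 b=0
t2.Δ3 a=0 clk=1 b=0
t3.Δ0 a=0 clk=1 b=0
t3.Δ1 a=0 clk=0 b=0
t4.Δ0 a=0 clk=0 b=0
t4.Δ1 a=0 clk=1 b=0
t4.Δ2 a=0 clk=1 b=1
t4.Δ3 a=1 clk=1 b=1
t5.Δ0 a=1 clk=1 b=1
t5.Δ1 a=1 clk=0 b=1
t6.Δ0 a=1 clk=0 b=1
t6.Δ1 a=1 clk=1 b=1
t6.Δ2 a=1 clk=1 b=0
t6.Δ3 a=0 clk=1 b=0
t7.Δ0 a=0 clk=1 b=0
t7.Δ1 a=0 clk=0 b=0
t8.Δ0 a=0 clk=0 b=0
t8.Δ1 a=0 clk=1 b=0
t8.Δ2 a=0 clk=1 b=1
t8.Δ3 a=1 clk=1 b=1
t9.Δ0 a=1 clk=1 b=1
t9.Δ1 a=1 clk=0 b=1
t10.Δ0 a=1 clk=0 b=1
t10.Δ1 a=1 clk=1 b=1
t10.Δ2 a=1 clk=1 b=0
t10.Δ3 a=0 clk=1 b=0
t11.Δ0 a=0 clk=1 b=0
t11.Δ1 a=0 clk=0 b=0
t12.Δ0 a=0 clk=0 b=0
t12.Δ1 a=0 clk=1 b=0
t12.Δ2 a=0 clk=1 b=1
t12.Δ3 a=1 clk=1 b=1
t13.Δ0 a=1 clk=1 b=1
t13.Δ1 a=1 clk=0 b=1
t14.Δ0 a=1 clk=0 b=1
t14.Δ1 a=1 clk=1 b=1
t14.Δ2 a=1 clk=1 b=0
t14.Δ3 a=0 clk=1 b=0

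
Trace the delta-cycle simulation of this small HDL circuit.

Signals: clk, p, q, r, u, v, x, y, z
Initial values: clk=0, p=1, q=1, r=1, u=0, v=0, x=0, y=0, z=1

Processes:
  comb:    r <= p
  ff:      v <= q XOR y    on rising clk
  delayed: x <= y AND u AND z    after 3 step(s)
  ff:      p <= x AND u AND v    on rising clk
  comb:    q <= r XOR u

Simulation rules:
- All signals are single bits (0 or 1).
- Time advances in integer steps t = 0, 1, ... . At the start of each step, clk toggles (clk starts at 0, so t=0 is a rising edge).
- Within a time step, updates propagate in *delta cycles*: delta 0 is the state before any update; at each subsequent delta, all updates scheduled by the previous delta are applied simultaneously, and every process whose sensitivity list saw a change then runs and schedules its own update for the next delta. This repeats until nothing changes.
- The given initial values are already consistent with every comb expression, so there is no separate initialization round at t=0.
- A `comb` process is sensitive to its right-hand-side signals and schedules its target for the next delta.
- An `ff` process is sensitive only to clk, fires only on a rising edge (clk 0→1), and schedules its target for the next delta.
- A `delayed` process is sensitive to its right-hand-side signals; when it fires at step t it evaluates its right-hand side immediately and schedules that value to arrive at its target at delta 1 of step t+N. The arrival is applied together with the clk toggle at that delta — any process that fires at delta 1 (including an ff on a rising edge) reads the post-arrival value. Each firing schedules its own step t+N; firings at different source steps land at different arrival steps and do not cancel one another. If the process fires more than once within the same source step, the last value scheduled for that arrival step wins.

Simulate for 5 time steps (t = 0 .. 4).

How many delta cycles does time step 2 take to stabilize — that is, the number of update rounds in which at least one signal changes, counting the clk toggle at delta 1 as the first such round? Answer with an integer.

2

t=0 Δ0: x=0 v=0 z=1 q=1 p=1 clk=0 u=0 y=0 r=1
  Δ1: clk:0→1
  Δ2: v:0→1, p:1→0
  Δ3: r:1→0
  Δ4: q:1→0
  (4Δ to stable)
t=1 Δ0: x=0 v=1 z=1 q=0 p=0 clk=1 u=0 y=0 r=0
  Δ1: clk:1→0
  (1Δ to stable)
t=2 Δ0: x=0 v=1 z=1 q=0 p=0 clk=0 u=0 y=0 r=0
  Δ1: clk:0→1
  Δ2: v:1→0
  (2Δ to stable)
t=3 Δ0: x=0 v=0 z=1 q=0 p=0 clk=1 u=0 y=0 r=0
  Δ1: clk:1→0
  (1Δ to stable)
t=4 Δ0: x=0 v=0 z=1 q=0 p=0 clk=0 u=0 y=0 r=0
  Δ1: clk:0→1
  (1Δ to stable)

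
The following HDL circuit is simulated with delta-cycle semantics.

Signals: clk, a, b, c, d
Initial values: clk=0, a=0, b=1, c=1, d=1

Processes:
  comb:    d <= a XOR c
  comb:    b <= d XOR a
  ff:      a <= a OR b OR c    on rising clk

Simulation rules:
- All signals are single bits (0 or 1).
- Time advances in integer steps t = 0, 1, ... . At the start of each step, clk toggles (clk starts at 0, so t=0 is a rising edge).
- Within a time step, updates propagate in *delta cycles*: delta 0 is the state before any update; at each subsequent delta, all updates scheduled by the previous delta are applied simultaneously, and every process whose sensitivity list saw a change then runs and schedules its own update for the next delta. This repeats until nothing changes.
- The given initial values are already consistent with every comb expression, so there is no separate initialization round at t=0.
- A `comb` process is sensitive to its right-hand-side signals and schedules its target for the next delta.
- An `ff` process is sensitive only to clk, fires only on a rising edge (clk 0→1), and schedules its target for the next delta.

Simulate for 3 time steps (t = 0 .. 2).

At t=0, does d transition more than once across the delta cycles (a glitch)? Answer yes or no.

no

t=0 Δ0: a=0 c=1 clk=0 d=1 b=1
  Δ1: clk:0→1
  Δ2: a:0→1
  Δ3: d:1→0, b:1→0
  Δ4: b:0→1
  (4Δ to stable)
t=1 Δ0: a=1 c=1 clk=1 d=0 b=1
  Δ1: clk:1→0
  (1Δ to stable)
t=2 Δ0: a=1 c=1 clk=0 d=0 b=1
  Δ1: clk:0→1
  (1Δ to stable)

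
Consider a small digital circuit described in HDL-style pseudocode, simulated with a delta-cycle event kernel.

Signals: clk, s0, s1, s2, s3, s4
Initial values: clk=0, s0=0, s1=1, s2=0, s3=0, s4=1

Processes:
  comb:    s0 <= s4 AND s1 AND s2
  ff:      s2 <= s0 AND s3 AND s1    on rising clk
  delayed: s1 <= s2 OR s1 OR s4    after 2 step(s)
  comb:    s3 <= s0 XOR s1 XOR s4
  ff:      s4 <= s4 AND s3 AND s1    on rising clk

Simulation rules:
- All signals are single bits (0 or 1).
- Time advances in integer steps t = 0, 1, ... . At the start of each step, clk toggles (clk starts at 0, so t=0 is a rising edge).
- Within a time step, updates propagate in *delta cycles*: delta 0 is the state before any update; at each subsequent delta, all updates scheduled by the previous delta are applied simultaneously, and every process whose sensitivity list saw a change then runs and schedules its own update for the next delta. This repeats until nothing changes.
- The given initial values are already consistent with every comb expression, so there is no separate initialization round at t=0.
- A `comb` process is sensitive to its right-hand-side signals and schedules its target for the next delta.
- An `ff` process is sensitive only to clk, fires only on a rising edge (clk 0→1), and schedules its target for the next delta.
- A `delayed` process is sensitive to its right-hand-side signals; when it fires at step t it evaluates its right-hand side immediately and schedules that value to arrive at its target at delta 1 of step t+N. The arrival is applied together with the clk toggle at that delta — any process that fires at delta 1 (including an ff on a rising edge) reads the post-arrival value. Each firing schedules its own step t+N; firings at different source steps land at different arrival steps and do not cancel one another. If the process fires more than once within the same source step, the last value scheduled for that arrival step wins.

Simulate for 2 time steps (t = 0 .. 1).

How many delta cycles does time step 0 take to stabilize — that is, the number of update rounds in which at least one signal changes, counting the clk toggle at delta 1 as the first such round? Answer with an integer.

t=0 Δ0: s2=0 s1=1 clk=0 s0=0 s3=0 s4=1
  Δ1: clk:0→1
  Δ2: s4:1→0
  Δ3: s3:0→1
  (3Δ to stable)
t=1 Δ0: s2=0 s1=1 clk=1 s0=0 s3=1 s4=0
  Δ1: clk:1→0
  (1Δ to stable)

3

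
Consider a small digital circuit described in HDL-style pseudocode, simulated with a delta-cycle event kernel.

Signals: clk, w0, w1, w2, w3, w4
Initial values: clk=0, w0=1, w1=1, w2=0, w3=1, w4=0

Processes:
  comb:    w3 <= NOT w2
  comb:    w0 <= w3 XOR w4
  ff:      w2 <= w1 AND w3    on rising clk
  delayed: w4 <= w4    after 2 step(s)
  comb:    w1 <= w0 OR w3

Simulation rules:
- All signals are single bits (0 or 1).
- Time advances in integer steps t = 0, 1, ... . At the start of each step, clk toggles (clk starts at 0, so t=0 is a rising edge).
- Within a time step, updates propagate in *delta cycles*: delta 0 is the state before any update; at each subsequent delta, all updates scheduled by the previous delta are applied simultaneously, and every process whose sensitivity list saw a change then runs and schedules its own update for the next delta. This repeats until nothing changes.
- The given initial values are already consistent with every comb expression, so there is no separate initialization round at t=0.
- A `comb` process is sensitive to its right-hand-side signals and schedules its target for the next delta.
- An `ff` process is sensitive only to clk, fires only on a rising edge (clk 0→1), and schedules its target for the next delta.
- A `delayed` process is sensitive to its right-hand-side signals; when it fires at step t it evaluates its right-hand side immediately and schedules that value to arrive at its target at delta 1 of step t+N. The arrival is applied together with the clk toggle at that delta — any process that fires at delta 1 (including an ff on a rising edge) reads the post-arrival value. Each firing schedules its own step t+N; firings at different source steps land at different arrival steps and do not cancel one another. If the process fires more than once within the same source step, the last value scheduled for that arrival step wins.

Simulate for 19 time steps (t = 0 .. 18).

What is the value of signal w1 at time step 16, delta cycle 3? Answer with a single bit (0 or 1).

[bits: clk,w3,w0,w4,w1,w2]
t=0: Δ0=011010 Δ1=111010 Δ2=111011 Δ3=101011 Δ4=100011 Δ5=100001 | 5Δ
t=1: Δ0=100001 Δ1=000001 | 1Δ
t=2: Δ0=000001 Δ1=100001 Δ2=100000 Δ3=110000 Δ4=111010 | 4Δ
t=3: Δ0=111010 Δ1=011010 | 1Δ
t=4: Δ0=011010 Δ1=111010 Δ2=111011 Δ3=101011 Δ4=100011 Δ5=100001 | 5Δ
t=5: Δ0=100001 Δ1=000001 | 1Δ
t=6: Δ0=000001 Δ1=100001 Δ2=100000 Δ3=110000 Δ4=111010 | 4Δ
t=7: Δ0=111010 Δ1=011010 | 1Δ
t=8: Δ0=011010 Δ1=111010 Δ2=111011 Δ3=101011 Δ4=100011 Δ5=100001 | 5Δ
t=9: Δ0=100001 Δ1=000001 | 1Δ
t=10: Δ0=000001 Δ1=100001 Δ2=100000 Δ3=110000 Δ4=111010 | 4Δ
t=11: Δ0=111010 Δ1=011010 | 1Δ
t=12: Δ0=011010 Δ1=111010 Δ2=111011 Δ3=101011 Δ4=100011 Δ5=100001 | 5Δ
t=13: Δ0=100001 Δ1=000001 | 1Δ
t=14: Δ0=000001 Δ1=100001 Δ2=100000 Δ3=110000 Δ4=111010 | 4Δ
t=15: Δ0=111010 Δ1=011010 | 1Δ
t=16: Δ0=011010 Δ1=111010 Δ2=111011 Δ3=101011 Δ4=100011 Δ5=100001 | 5Δ
t=17: Δ0=100001 Δ1=000001 | 1Δ
t=18: Δ0=000001 Δ1=100001 Δ2=100000 Δ3=110000 Δ4=111010 | 4Δ

1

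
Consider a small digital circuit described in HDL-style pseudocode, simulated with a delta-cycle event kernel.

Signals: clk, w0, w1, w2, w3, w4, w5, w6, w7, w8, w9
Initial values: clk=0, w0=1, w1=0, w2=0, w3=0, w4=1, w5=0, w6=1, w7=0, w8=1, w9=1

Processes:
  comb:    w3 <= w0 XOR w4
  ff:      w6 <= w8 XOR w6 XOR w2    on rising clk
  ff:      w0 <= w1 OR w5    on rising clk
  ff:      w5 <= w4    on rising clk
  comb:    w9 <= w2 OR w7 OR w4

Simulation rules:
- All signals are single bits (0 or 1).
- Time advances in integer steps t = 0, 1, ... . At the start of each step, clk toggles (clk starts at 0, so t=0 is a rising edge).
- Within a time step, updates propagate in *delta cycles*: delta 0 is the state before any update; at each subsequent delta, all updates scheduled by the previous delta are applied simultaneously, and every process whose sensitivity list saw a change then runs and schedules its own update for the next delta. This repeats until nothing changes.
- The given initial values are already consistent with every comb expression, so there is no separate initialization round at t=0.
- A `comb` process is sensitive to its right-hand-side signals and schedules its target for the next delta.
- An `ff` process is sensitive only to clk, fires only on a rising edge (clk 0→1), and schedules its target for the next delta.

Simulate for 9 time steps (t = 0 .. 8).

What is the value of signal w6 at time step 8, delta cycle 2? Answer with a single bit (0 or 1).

t0.Δ0 w1=0 w3=0 w5=0 w2=0 w7=0 w9=1 w8=1 w4=1 clk=0 w0=1 w6=1
t0.Δ1 w1=0 w3=0 w5=0 w2=0 w7=0 w9=1 w8=1 w4=1 clk=1 w0=1 w6=1
t0.Δ2 w1=0 w3=0 w5=1 w2=0 w7=0 w9=1 w8=1 w4=1 clk=1 w0=0 w6=0
t0.Δ3 w1=0 w3=1 w5=1 w2=0 w7=0 w9=1 w8=1 w4=1 clk=1 w0=0 w6=0
t1.Δ0 w1=0 w3=1 w5=1 w2=0 w7=0 w9=1 w8=1 w4=1 clk=1 w0=0 w6=0
t1.Δ1 w1=0 w3=1 w5=1 w2=0 w7=0 w9=1 w8=1 w4=1 clk=0 w0=0 w6=0
t2.Δ0 w1=0 w3=1 w5=1 w2=0 w7=0 w9=1 w8=1 w4=1 clk=0 w0=0 w6=0
t2.Δ1 w1=0 w3=1 w5=1 w2=0 w7=0 w9=1 w8=1 w4=1 clk=1 w0=0 w6=0
t2.Δ2 w1=0 w3=1 w5=1 w2=0 w7=0 w9=1 w8=1 w4=1 clk=1 w0=1 w6=1
t2.Δ3 w1=0 w3=0 w5=1 w2=0 w7=0 w9=1 w8=1 w4=1 clk=1 w0=1 w6=1
t3.Δ0 w1=0 w3=0 w5=1 w2=0 w7=0 w9=1 w8=1 w4=1 clk=1 w0=1 w6=1
t3.Δ1 w1=0 w3=0 w5=1 w2=0 w7=0 w9=1 w8=1 w4=1 clk=0 w0=1 w6=1
t4.Δ0 w1=0 w3=0 w5=1 w2=0 w7=0 w9=1 w8=1 w4=1 clk=0 w0=1 w6=1
t4.Δ1 w1=0 w3=0 w5=1 w2=0 w7=0 w9=1 w8=1 w4=1 clk=1 w0=1 w6=1
t4.Δ2 w1=0 w3=0 w5=1 w2=0 w7=0 w9=1 w8=1 w4=1 clk=1 w0=1 w6=0
t5.Δ0 w1=0 w3=0 w5=1 w2=0 w7=0 w9=1 w8=1 w4=1 clk=1 w0=1 w6=0
t5.Δ1 w1=0 w3=0 w5=1 w2=0 w7=0 w9=1 w8=1 w4=1 clk=0 w0=1 w6=0
t6.Δ0 w1=0 w3=0 w5=1 w2=0 w7=0 w9=1 w8=1 w4=1 clk=0 w0=1 w6=0
t6.Δ1 w1=0 w3=0 w5=1 w2=0 w7=0 w9=1 w8=1 w4=1 clk=1 w0=1 w6=0
t6.Δ2 w1=0 w3=0 w5=1 w2=0 w7=0 w9=1 w8=1 w4=1 clk=1 w0=1 w6=1
t7.Δ0 w1=0 w3=0 w5=1 w2=0 w7=0 w9=1 w8=1 w4=1 clk=1 w0=1 w6=1
t7.Δ1 w1=0 w3=0 w5=1 w2=0 w7=0 w9=1 w8=1 w4=1 clk=0 w0=1 w6=1
t8.Δ0 w1=0 w3=0 w5=1 w2=0 w7=0 w9=1 w8=1 w4=1 clk=0 w0=1 w6=1
t8.Δ1 w1=0 w3=0 w5=1 w2=0 w7=0 w9=1 w8=1 w4=1 clk=1 w0=1 w6=1
t8.Δ2 w1=0 w3=0 w5=1 w2=0 w7=0 w9=1 w8=1 w4=1 clk=1 w0=1 w6=0

0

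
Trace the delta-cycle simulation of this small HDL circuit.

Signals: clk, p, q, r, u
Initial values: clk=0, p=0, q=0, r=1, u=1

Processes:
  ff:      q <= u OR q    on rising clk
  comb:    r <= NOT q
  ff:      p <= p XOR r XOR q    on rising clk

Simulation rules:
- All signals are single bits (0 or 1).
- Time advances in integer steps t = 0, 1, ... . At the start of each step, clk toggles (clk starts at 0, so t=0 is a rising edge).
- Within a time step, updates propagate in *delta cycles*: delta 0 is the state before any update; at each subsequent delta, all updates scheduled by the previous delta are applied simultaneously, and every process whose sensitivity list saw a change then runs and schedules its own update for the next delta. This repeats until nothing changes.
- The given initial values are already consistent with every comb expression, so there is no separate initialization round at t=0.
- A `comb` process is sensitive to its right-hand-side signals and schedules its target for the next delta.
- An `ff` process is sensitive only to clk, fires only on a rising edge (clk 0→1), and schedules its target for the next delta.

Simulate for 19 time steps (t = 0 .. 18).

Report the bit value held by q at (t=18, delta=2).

t0.Δ0 u=1 q=0 clk=0 r=1 p=0
t0.Δ1 u=1 q=0 clk=1 r=1 p=0
t0.Δ2 u=1 q=1 clk=1 r=1 p=1
t0.Δ3 u=1 q=1 clk=1 r=0 p=1
t1.Δ0 u=1 q=1 clk=1 r=0 p=1
t1.Δ1 u=1 q=1 clk=0 r=0 p=1
t2.Δ0 u=1 q=1 clk=0 r=0 p=1
t2.Δ1 u=1 q=1 clk=1 r=0 p=1
t2.Δ2 u=1 q=1 clk=1 r=0 p=0
t3.Δ0 u=1 q=1 clk=1 r=0 p=0
t3.Δ1 u=1 q=1 clk=0 r=0 p=0
t4.Δ0 u=1 q=1 clk=0 r=0 p=0
t4.Δ1 u=1 q=1 clk=1 r=0 p=0
t4.Δ2 u=1 q=1 clk=1 r=0 p=1
t5.Δ0 u=1 q=1 clk=1 r=0 p=1
t5.Δ1 u=1 q=1 clk=0 r=0 p=1
t6.Δ0 u=1 q=1 clk=0 r=0 p=1
t6.Δ1 u=1 q=1 clk=1 r=0 p=1
t6.Δ2 u=1 q=1 clk=1 r=0 p=0
t7.Δ0 u=1 q=1 clk=1 r=0 p=0
t7.Δ1 u=1 q=1 clk=0 r=0 p=0
t8.Δ0 u=1 q=1 clk=0 r=0 p=0
t8.Δ1 u=1 q=1 clk=1 r=0 p=0
t8.Δ2 u=1 q=1 clk=1 r=0 p=1
t9.Δ0 u=1 q=1 clk=1 r=0 p=1
t9.Δ1 u=1 q=1 clk=0 r=0 p=1
t10.Δ0 u=1 q=1 clk=0 r=0 p=1
t10.Δ1 u=1 q=1 clk=1 r=0 p=1
t10.Δ2 u=1 q=1 clk=1 r=0 p=0
t11.Δ0 u=1 q=1 clk=1 r=0 p=0
t11.Δ1 u=1 q=1 clk=0 r=0 p=0
t12.Δ0 u=1 q=1 clk=0 r=0 p=0
t12.Δ1 u=1 q=1 clk=1 r=0 p=0
t12.Δ2 u=1 q=1 clk=1 r=0 p=1
t13.Δ0 u=1 q=1 clk=1 r=0 p=1
t13.Δ1 u=1 q=1 clk=0 r=0 p=1
t14.Δ0 u=1 q=1 clk=0 r=0 p=1
t14.Δ1 u=1 q=1 clk=1 r=0 p=1
t14.Δ2 u=1 q=1 clk=1 r=0 p=0
t15.Δ0 u=1 q=1 clk=1 r=0 p=0
t15.Δ1 u=1 q=1 clk=0 r=0 p=0
t16.Δ0 u=1 q=1 clk=0 r=0 p=0
t16.Δ1 u=1 q=1 clk=1 r=0 p=0
t16.Δ2 u=1 q=1 clk=1 r=0 p=1
t17.Δ0 u=1 q=1 clk=1 r=0 p=1
t17.Δ1 u=1 q=1 clk=0 r=0 p=1
t18.Δ0 u=1 q=1 clk=0 r=0 p=1
t18.Δ1 u=1 q=1 clk=1 r=0 p=1
t18.Δ2 u=1 q=1 clk=1 r=0 p=0

1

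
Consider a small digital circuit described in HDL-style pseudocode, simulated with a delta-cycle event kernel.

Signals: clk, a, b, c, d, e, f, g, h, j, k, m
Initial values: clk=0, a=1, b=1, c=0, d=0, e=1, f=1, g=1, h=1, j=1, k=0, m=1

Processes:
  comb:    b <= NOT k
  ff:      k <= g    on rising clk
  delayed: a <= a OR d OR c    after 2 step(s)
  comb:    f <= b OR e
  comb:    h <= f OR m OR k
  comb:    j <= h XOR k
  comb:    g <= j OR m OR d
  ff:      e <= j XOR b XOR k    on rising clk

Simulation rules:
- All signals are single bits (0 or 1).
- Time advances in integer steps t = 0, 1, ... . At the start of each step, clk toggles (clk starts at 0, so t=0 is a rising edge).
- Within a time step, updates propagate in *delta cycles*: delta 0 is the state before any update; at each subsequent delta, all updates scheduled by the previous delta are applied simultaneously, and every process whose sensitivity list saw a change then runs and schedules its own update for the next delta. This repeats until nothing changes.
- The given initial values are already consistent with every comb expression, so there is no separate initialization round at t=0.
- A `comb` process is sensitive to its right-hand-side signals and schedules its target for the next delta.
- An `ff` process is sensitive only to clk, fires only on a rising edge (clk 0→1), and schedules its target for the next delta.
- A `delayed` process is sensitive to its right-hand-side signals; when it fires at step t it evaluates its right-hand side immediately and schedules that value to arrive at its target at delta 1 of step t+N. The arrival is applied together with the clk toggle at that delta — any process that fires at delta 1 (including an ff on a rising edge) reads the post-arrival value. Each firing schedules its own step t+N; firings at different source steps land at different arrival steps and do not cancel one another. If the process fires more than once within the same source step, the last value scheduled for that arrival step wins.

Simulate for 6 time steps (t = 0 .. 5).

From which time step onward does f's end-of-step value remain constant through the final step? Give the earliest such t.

[bits: e,f,j,g,b,m,k,d,h,c,a,clk]
t=0: Δ0=111111001010 Δ1=111111001011 Δ2=011111101011 Δ3=010101101011 Δ4=000101101011 | 4Δ
t=1: Δ0=000101101011 Δ1=000101101010 | 1Δ
t=2: Δ0=000101101010 Δ1=000101101011 Δ2=100101101011 Δ3=110101101011 | 3Δ
t=3: Δ0=110101101011 Δ1=110101101010 | 1Δ
t=4: Δ0=110101101010 Δ1=110101101011 | 1Δ
t=5: Δ0=110101101011 Δ1=110101101010 | 1Δ

2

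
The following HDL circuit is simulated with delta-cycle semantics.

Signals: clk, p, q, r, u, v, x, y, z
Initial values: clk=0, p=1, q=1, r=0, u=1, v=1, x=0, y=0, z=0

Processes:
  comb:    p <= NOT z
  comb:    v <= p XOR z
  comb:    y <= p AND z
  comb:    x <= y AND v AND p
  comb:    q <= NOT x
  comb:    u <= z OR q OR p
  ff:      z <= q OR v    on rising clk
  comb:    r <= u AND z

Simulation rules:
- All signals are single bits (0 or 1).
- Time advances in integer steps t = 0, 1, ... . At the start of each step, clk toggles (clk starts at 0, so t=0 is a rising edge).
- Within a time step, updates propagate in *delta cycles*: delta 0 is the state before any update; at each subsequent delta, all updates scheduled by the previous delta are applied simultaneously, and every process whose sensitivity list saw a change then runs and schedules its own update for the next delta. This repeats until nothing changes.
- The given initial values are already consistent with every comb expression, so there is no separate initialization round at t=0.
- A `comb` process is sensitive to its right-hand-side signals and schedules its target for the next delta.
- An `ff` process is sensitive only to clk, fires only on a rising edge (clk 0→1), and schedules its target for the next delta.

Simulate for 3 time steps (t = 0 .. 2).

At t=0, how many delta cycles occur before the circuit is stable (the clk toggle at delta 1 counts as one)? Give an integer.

4

[bits: u,p,q,r,z,x,y,v,clk]
t=0: Δ0=111000010 Δ1=111000011 Δ2=111010011 Δ3=101110101 Δ4=101110011 | 4Δ
t=1: Δ0=101110011 Δ1=101110010 | 1Δ
t=2: Δ0=101110010 Δ1=101110011 | 1Δ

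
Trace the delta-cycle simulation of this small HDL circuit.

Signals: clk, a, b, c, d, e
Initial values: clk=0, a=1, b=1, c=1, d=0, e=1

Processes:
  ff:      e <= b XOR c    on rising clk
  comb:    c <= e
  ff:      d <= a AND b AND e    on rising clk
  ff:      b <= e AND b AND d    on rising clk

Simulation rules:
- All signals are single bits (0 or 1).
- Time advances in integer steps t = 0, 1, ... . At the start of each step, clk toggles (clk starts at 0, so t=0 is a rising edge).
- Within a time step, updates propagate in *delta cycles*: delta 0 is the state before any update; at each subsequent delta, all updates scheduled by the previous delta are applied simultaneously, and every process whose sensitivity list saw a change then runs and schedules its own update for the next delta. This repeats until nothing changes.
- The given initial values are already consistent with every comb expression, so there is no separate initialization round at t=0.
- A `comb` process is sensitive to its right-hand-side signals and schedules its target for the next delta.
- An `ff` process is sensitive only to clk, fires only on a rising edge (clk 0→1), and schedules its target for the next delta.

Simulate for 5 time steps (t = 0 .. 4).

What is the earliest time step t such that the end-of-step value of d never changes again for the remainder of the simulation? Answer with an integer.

2

t0.Δ0 a=1 clk=0 c=1 d=0 b=1 e=1
t0.Δ1 a=1 clk=1 c=1 d=0 b=1 e=1
t0.Δ2 a=1 clk=1 c=1 d=1 b=0 e=0
t0.Δ3 a=1 clk=1 c=0 d=1 b=0 e=0
t1.Δ0 a=1 clk=1 c=0 d=1 b=0 e=0
t1.Δ1 a=1 clk=0 c=0 d=1 b=0 e=0
t2.Δ0 a=1 clk=0 c=0 d=1 b=0 e=0
t2.Δ1 a=1 clk=1 c=0 d=1 b=0 e=0
t2.Δ2 a=1 clk=1 c=0 d=0 b=0 e=0
t3.Δ0 a=1 clk=1 c=0 d=0 b=0 e=0
t3.Δ1 a=1 clk=0 c=0 d=0 b=0 e=0
t4.Δ0 a=1 clk=0 c=0 d=0 b=0 e=0
t4.Δ1 a=1 clk=1 c=0 d=0 b=0 e=0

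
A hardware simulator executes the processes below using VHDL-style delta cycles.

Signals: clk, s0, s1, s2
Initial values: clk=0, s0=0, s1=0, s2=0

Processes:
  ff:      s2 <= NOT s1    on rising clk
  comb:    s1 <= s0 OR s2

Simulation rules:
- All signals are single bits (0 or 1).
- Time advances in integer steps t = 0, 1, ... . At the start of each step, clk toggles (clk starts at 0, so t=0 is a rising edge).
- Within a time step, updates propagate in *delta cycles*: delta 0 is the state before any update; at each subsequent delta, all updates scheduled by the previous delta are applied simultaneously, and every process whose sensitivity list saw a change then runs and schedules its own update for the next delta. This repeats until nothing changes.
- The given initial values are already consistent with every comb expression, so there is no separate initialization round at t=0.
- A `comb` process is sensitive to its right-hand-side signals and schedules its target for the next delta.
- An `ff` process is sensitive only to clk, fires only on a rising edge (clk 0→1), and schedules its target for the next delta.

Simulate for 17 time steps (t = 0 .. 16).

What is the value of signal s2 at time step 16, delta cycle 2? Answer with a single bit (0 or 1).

t0.Δ0 s2=0 s0=0 clk=0 s1=0
t0.Δ1 s2=0 s0=0 clk=1 s1=0
t0.Δ2 s2=1 s0=0 clk=1 s1=0
t0.Δ3 s2=1 s0=0 clk=1 s1=1
t1.Δ0 s2=1 s0=0 clk=1 s1=1
t1.Δ1 s2=1 s0=0 clk=0 s1=1
t2.Δ0 s2=1 s0=0 clk=0 s1=1
t2.Δ1 s2=1 s0=0 clk=1 s1=1
t2.Δ2 s2=0 s0=0 clk=1 s1=1
t2.Δ3 s2=0 s0=0 clk=1 s1=0
t3.Δ0 s2=0 s0=0 clk=1 s1=0
t3.Δ1 s2=0 s0=0 clk=0 s1=0
t4.Δ0 s2=0 s0=0 clk=0 s1=0
t4.Δ1 s2=0 s0=0 clk=1 s1=0
t4.Δ2 s2=1 s0=0 clk=1 s1=0
t4.Δ3 s2=1 s0=0 clk=1 s1=1
t5.Δ0 s2=1 s0=0 clk=1 s1=1
t5.Δ1 s2=1 s0=0 clk=0 s1=1
t6.Δ0 s2=1 s0=0 clk=0 s1=1
t6.Δ1 s2=1 s0=0 clk=1 s1=1
t6.Δ2 s2=0 s0=0 clk=1 s1=1
t6.Δ3 s2=0 s0=0 clk=1 s1=0
t7.Δ0 s2=0 s0=0 clk=1 s1=0
t7.Δ1 s2=0 s0=0 clk=0 s1=0
t8.Δ0 s2=0 s0=0 clk=0 s1=0
t8.Δ1 s2=0 s0=0 clk=1 s1=0
t8.Δ2 s2=1 s0=0 clk=1 s1=0
t8.Δ3 s2=1 s0=0 clk=1 s1=1
t9.Δ0 s2=1 s0=0 clk=1 s1=1
t9.Δ1 s2=1 s0=0 clk=0 s1=1
t10.Δ0 s2=1 s0=0 clk=0 s1=1
t10.Δ1 s2=1 s0=0 clk=1 s1=1
t10.Δ2 s2=0 s0=0 clk=1 s1=1
t10.Δ3 s2=0 s0=0 clk=1 s1=0
t11.Δ0 s2=0 s0=0 clk=1 s1=0
t11.Δ1 s2=0 s0=0 clk=0 s1=0
t12.Δ0 s2=0 s0=0 clk=0 s1=0
t12.Δ1 s2=0 s0=0 clk=1 s1=0
t12.Δ2 s2=1 s0=0 clk=1 s1=0
t12.Δ3 s2=1 s0=0 clk=1 s1=1
t13.Δ0 s2=1 s0=0 clk=1 s1=1
t13.Δ1 s2=1 s0=0 clk=0 s1=1
t14.Δ0 s2=1 s0=0 clk=0 s1=1
t14.Δ1 s2=1 s0=0 clk=1 s1=1
t14.Δ2 s2=0 s0=0 clk=1 s1=1
t14.Δ3 s2=0 s0=0 clk=1 s1=0
t15.Δ0 s2=0 s0=0 clk=1 s1=0
t15.Δ1 s2=0 s0=0 clk=0 s1=0
t16.Δ0 s2=0 s0=0 clk=0 s1=0
t16.Δ1 s2=0 s0=0 clk=1 s1=0
t16.Δ2 s2=1 s0=0 clk=1 s1=0
t16.Δ3 s2=1 s0=0 clk=1 s1=1

1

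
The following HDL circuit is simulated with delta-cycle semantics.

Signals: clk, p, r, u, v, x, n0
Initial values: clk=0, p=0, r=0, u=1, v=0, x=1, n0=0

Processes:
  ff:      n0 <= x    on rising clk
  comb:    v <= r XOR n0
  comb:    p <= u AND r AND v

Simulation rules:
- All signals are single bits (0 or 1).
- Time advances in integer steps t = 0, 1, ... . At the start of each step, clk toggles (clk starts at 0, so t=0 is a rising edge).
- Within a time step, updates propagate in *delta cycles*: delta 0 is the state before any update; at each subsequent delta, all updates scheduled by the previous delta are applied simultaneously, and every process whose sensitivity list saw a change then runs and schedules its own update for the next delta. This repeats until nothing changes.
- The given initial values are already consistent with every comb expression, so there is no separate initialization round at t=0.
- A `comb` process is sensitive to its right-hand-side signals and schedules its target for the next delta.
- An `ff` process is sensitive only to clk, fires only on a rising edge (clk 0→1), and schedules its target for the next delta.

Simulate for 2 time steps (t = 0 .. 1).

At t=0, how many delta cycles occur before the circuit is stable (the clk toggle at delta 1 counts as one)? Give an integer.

t0.Δ0 v=0 x=1 n0=0 u=1 p=0 clk=0 r=0
t0.Δ1 v=0 x=1 n0=0 u=1 p=0 clk=1 r=0
t0.Δ2 v=0 x=1 n0=1 u=1 p=0 clk=1 r=0
t0.Δ3 v=1 x=1 n0=1 u=1 p=0 clk=1 r=0
t1.Δ0 v=1 x=1 n0=1 u=1 p=0 clk=1 r=0
t1.Δ1 v=1 x=1 n0=1 u=1 p=0 clk=0 r=0

3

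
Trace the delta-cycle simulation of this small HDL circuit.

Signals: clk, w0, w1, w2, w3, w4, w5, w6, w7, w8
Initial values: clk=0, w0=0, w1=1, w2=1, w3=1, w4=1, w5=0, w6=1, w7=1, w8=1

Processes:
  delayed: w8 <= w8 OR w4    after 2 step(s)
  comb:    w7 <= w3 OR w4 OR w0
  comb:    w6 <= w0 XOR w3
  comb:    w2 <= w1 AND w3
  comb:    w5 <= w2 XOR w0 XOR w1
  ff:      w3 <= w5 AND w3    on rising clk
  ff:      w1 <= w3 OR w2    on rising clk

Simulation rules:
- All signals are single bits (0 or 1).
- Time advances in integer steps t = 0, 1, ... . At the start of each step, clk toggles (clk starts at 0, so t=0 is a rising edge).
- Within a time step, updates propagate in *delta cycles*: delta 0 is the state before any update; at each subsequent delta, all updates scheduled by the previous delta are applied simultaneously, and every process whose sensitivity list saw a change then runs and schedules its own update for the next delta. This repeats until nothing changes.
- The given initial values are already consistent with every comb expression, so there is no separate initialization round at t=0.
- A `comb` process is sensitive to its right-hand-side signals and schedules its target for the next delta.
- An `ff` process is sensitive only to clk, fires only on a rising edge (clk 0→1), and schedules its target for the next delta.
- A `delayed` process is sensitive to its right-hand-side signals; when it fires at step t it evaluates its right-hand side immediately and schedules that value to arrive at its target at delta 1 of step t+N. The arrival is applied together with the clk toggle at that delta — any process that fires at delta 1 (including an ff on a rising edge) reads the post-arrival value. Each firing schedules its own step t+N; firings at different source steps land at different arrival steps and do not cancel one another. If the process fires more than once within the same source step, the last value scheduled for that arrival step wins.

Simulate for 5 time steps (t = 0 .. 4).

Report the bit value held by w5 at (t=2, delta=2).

t=0 Δ0: w5=0 w7=1 w0=0 w8=1 w1=1 w2=1 clk=0 w4=1 w3=1 w6=1
  Δ1: clk:0→1
  Δ2: w3:1→0
  Δ3: w2:1→0, w6:1→0
  Δ4: w5:0→1
  (4Δ to stable)
t=1 Δ0: w5=1 w7=1 w0=0 w8=1 w1=1 w2=0 clk=1 w4=1 w3=0 w6=0
  Δ1: clk:1→0
  (1Δ to stable)
t=2 Δ0: w5=1 w7=1 w0=0 w8=1 w1=1 w2=0 clk=0 w4=1 w3=0 w6=0
  Δ1: clk:0→1
  Δ2: w1:1→0
  Δ3: w5:1→0
  (3Δ to stable)
t=3 Δ0: w5=0 w7=1 w0=0 w8=1 w1=0 w2=0 clk=1 w4=1 w3=0 w6=0
  Δ1: clk:1→0
  (1Δ to stable)
t=4 Δ0: w5=0 w7=1 w0=0 w8=1 w1=0 w2=0 clk=0 w4=1 w3=0 w6=0
  Δ1: clk:0→1
  (1Δ to stable)

1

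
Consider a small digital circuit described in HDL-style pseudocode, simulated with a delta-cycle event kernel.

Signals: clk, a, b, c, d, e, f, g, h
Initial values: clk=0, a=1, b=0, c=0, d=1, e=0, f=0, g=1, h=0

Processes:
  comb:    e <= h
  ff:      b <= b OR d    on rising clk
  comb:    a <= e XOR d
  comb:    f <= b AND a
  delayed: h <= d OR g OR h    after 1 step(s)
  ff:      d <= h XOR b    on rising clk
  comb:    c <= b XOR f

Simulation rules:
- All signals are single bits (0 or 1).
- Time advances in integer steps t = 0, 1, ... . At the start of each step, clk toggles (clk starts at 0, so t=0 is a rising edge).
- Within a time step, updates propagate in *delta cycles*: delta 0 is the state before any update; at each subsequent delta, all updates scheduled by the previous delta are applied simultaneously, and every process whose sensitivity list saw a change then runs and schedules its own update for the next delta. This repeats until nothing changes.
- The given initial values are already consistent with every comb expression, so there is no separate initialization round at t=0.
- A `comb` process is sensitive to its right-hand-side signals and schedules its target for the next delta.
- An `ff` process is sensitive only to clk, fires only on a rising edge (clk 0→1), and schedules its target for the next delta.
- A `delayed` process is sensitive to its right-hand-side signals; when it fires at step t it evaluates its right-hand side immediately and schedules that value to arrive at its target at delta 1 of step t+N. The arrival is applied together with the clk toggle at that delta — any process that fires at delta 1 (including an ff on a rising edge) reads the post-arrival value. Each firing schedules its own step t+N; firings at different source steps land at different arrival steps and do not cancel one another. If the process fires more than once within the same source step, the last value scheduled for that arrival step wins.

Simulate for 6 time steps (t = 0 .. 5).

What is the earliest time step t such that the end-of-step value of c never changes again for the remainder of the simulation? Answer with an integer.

1

[bits: c,d,f,b,clk,h,g,a,e]
t=0: Δ0=010000110 Δ1=010010110 Δ2=000110110 Δ3=101110100 Δ4=000110100 Δ5=100110100 | 5Δ
t=1: Δ0=100110100 Δ1=100101100 Δ2=100101101 Δ3=100101111 Δ4=101101111 Δ5=001101111 | 5Δ
t=2: Δ0=001101111 Δ1=001111111 | 1Δ
t=3: Δ0=001111111 Δ1=001101111 | 1Δ
t=4: Δ0=001101111 Δ1=001111111 | 1Δ
t=5: Δ0=001111111 Δ1=001101111 | 1Δ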